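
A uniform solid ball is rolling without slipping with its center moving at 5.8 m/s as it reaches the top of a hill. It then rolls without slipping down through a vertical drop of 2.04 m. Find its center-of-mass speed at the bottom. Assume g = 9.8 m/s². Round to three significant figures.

The moment of inertia is (2/5)MR², giving k ≡ I/(MR²) = 0.4.
The rolling condition ω = v/R makes the rotational term ½I(v/R)² = ½kMv², so KE_total = ½(1+k)Mv² = (7/10)Mv².
Energy conservation: (7/10)Mv₀² + Mgh = (7/10)Mv², so v² = v₀² + 2gh/(1+k).
v = √(5.8² + 2×9.8×2.04/1.4) = √62.2 ≈ 7.89 m/s.

v ≈ 7.89 m/s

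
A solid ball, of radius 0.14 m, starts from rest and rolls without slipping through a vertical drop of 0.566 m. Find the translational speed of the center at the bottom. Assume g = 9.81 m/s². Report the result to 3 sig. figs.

v ≈ 2.82 m/s

For this body I = (2/5)MR², i.e. k = I/(MR²) = 0.4.
The rolling condition ω = v/R makes the rotational term ½I(v/R)² = ½kMv², so KE_total = ½(1+k)Mv² = (7/10)Mv².
Energy conservation: Mgh = (7/10)Mv², so v = √(2gh/(1+k)) = √(2 × 9.81 × 0.566 / 1.4) ≈ 2.82 m/s.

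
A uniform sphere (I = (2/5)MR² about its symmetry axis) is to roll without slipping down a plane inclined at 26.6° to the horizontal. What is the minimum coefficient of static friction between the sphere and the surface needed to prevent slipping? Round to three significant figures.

The moment of inertia is (2/5)MR², giving k ≡ I/(MR²) = 0.4.
Newton's second law down the slope: Mg sinθ − f = Ma. The torque equation fR = Iα (with α = a/R) gives f = kMa.
These give a = g sinθ/(1+k) and the required friction f = kMg sinθ/(1+k).
The normal force is N = Mg cosθ, so μ_min = f/N = k tanθ/(1+k).
μ_min = 0.4 × tan26.6° / 1.4 ≈ 0.143.

μ_min ≈ 0.143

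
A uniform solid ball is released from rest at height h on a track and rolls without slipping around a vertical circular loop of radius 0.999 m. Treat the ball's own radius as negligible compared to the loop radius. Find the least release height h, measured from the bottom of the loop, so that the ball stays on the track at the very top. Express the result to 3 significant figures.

h_min ≈ 2.70 m

The moment of inertia is (2/5)MR², giving k ≡ I/(MR²) = 0.4.
At the top of the loop, the minimum-contact condition is Mg = Mv_top²/r, so v_top² = gr.
With ω = v/R, the kinetic energy at speed v is ½(1+k)Mv² = (7/10)Mv².
Energy conservation from release (height h) to the top (height 2r): Mgh = Mg(2r) + (7/10)M·gr.
Thus h_min = 2r + (1+k)r/2 = r(2 + 1.4/2) = 0.999 × 2.7 ≈ 2.70 m.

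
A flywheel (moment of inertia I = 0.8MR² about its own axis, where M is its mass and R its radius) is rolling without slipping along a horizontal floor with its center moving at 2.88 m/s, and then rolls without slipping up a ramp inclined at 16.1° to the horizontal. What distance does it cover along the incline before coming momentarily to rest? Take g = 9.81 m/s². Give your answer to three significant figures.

d ≈ 2.74 m

With I = 0.8MR², the ratio k = I/(MR²) is 0.8.
Pure rolling means v = ωR; then KE = ½Mv² + ½I(v/R)² = ½(1+k)Mv² = (9/10)Mv².
Setting this equal to Mgh gives the vertical rise h = (1+k)v₀²/(2g) = 1.8×2.88²/(2×9.81) = 0.761 m.
The distance along the slope is d = h/sinθ = 0.761/sin16.1° ≈ 2.74 m.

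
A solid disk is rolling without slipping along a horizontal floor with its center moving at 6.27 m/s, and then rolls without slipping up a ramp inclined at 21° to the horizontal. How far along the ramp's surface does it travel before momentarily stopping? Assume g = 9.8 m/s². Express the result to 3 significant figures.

With I = (1/2)MR², the ratio k = I/(MR²) is 0.5.
Since it rolls without slipping, ω = v/R and KE = ½Mv² + ½Iω² = ½(1+k)Mv² = (3/4)Mv².
Setting this equal to Mgh gives the vertical rise h = (1+k)v₀²/(2g) = 1.5×6.27²/(2×9.8) = 3.009 m.
The distance along the slope is d = h/sinθ = 3.009/sin21° ≈ 8.40 m.

d ≈ 8.40 m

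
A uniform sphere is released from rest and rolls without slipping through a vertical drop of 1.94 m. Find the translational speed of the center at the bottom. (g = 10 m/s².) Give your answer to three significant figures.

Here I = (2/5)MR², so the shape factor k = I/(MR²) = 0.4.
Rolling without slipping gives ω = v/R, so the total kinetic energy is ½Mv² + ½Iω² = ½(1+k)Mv² = (7/10)Mv².
Setting Mgh = (7/10)Mv² gives v = √(2gh/(1+k)) = √(2·10·1.94/1.4) ≈ 5.26 m/s.

v ≈ 5.26 m/s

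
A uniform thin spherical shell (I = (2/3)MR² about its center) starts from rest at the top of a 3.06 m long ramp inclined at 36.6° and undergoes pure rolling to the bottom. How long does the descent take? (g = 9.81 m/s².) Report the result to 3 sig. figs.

t ≈ 1.32 s

For this body I = (2/3)MR², i.e. k = I/(MR²) = 2/3.
Translational: Mg sinθ − f = Ma. Rotational about the CM: fR = Iα = kMRa, so f = kMa.
Hence a = g sinθ/(1+k) = 9.81×sin36.6°/1.667 = 3.509 m/s².
Starting from rest, L = ½at², so t = √(2L/a) = √(2×3.06/3.509) ≈ 1.32 s.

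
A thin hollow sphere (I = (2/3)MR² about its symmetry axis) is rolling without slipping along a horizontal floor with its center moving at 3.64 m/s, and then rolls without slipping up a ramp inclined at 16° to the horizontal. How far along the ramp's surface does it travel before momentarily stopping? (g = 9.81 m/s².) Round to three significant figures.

d ≈ 4.08 m

With I = (2/3)MR², the ratio k = I/(MR²) is 2/3.
Pure rolling means v = ωR; then KE = ½Mv² + ½I(v/R)² = ½(1+k)Mv² = (5/6)Mv².
Setting this equal to Mgh gives the vertical rise h = (1+k)v₀²/(2g) = 1.667×3.64²/(2×9.81) = 1.126 m.
Along the incline, d = h/sinθ = 1.126/sin16° ≈ 4.08 m.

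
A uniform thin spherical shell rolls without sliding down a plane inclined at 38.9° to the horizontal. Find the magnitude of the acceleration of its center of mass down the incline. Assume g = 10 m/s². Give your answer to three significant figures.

The moment of inertia is (2/3)MR², giving k ≡ I/(MR²) = 2/3.
Translational: Mg sinθ − f = Ma. Rotational about the CM: fR = Iα = kMRa, so f = kMa.
Eliminating f: Mg sinθ = (1+k)Ma, so a = g sinθ/(1+k) = 10 × sin38.9° / 1.667 ≈ 3.77 m/s².

a ≈ 3.77 m/s²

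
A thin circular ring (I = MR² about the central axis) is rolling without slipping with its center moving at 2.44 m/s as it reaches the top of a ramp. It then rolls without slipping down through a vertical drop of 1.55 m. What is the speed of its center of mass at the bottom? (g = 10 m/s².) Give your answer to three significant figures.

v ≈ 4.63 m/s

For this body I = MR², i.e. k = I/(MR²) = 1.
The rolling condition ω = v/R makes the rotational term ½I(v/R)² = ½kMv², so KE_total = ½(1+k)Mv² = Mv².
Conserving energy between top and bottom: Mv² = Mv₀² + Mgh, hence v² = v₀² + 2gh/(1+k).
v = √(2.44² + 2×10×1.55/2) = √21.45 ≈ 4.63 m/s.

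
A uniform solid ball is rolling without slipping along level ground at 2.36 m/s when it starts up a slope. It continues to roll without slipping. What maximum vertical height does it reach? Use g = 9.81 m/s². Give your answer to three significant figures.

h ≈ 0.397 m

The moment of inertia is (2/5)MR², giving k ≡ I/(MR²) = 0.4.
Since it rolls without slipping, ω = v/R and KE = ½Mv² + ½Iω² = ½(1+k)Mv² = (7/10)Mv².
All of this converts to potential energy at the highest point: (7/10)Mv₀² = Mgh.
Thus h = (1+k)v₀²/(2g) = 1.4 × 2.36² / (2 × 9.81) ≈ 0.397 m.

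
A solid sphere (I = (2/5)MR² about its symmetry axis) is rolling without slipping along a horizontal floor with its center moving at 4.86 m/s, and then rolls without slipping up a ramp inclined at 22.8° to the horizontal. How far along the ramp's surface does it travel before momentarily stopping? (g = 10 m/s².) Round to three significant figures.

Here I = (2/5)MR², so the shape factor k = I/(MR²) = 0.4.
Pure rolling means v = ωR; then KE = ½Mv² + ½I(v/R)² = ½(1+k)Mv² = (7/10)Mv².
Setting this equal to Mgh gives the vertical rise h = (1+k)v₀²/(2g) = 1.4×4.86²/(2×10) = 1.653 m.
Along the incline, d = h/sinθ = 1.653/sin22.8° ≈ 4.27 m.

d ≈ 4.27 m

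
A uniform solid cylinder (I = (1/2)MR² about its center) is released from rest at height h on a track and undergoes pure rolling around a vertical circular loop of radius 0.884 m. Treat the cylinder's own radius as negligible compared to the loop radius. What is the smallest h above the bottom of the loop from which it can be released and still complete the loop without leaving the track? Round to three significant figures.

h_min ≈ 2.43 m

With I = (1/2)MR², the ratio k = I/(MR²) is 0.5.
At the top, contact is just lost when gravity alone supplies the centripetal force: Mg = Mv_top²/r, i.e. v_top² = gr.
With ω = v/R, the kinetic energy at speed v is ½(1+k)Mv² = (3/4)Mv².
Energy conservation from release (height h) to the top (height 2r): Mgh = Mg(2r) + (3/4)M·gr.
Thus h_min = 2r + (1+k)r/2 = r(2 + 1.5/2) = 0.884 × 2.75 ≈ 2.43 m.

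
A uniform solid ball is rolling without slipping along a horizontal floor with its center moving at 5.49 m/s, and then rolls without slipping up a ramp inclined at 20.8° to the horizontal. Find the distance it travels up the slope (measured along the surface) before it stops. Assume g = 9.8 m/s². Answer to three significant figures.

d ≈ 6.06 m

The moment of inertia is (2/5)MR², giving k ≡ I/(MR²) = 0.4.
Since it rolls without slipping, ω = v/R and KE = ½Mv² + ½Iω² = ½(1+k)Mv² = (7/10)Mv².
Setting this equal to Mgh gives the vertical rise h = (1+k)v₀²/(2g) = 1.4×5.49²/(2×9.8) = 2.153 m.
Along the incline, d = h/sinθ = 2.153/sin20.8° ≈ 6.06 m.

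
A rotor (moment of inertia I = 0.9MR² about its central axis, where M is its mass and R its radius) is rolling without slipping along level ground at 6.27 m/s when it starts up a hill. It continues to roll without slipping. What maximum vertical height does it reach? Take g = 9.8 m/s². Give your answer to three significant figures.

h ≈ 3.81 m

Here I = 0.9MR², so the shape factor k = I/(MR²) = 0.9.
Rolling without slipping gives ω = v/R, so the total kinetic energy is ½Mv² + ½Iω² = ½(1+k)Mv² = (19/20)Mv².
At the top the kinetic energy is zero, so (19/20)Mv₀² = Mgh.
Thus h = (1+k)v₀²/(2g) = 1.9 × 6.27² / (2 × 9.8) ≈ 3.81 m.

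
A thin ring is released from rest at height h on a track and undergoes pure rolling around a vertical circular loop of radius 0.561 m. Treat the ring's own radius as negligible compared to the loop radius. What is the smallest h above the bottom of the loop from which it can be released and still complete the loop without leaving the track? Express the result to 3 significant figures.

h_min ≈ 1.68 m

The moment of inertia is MR², giving k ≡ I/(MR²) = 1.
At the top, contact is just lost when gravity alone supplies the centripetal force: Mg = Mv_top²/r, i.e. v_top² = gr.
With ω = v/R, the kinetic energy at speed v is ½(1+k)Mv² = Mv².
Energy conservation from release (height h) to the top (height 2r): Mgh = Mg(2r) + M·gr.
Thus h_min = 2r + (1+k)r/2 = r(2 + 2/2) = 0.561 × 3 ≈ 1.68 m.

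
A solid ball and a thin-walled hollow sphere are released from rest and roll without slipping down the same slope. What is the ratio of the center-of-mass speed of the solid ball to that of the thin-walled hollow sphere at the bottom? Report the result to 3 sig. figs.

v_ratio ≈ 1.09

Each satisfies Mgh = ½(1+k)Mv² with k = I/(MR²), so v ∝ 1/√(1+k).
For the solid ball k = 0.4; for the thin-walled hollow sphere k = 2/3.
v₁/v₂ = √((1+k₂)/(1+k₁)) = √(1.667/1.4) ≈ 1.09.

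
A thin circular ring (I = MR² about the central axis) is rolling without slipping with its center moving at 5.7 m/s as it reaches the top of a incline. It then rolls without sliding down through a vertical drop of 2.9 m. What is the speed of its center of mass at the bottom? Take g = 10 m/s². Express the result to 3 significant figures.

v ≈ 7.84 m/s

The moment of inertia is MR², giving k ≡ I/(MR²) = 1.
Rolling without slipping gives ω = v/R, so the total kinetic energy is ½Mv² + ½Iω² = ½(1+k)Mv² = Mv².
Conserving energy between top and bottom: Mv² = Mv₀² + Mgh, hence v² = v₀² + 2gh/(1+k).
v = √(5.7² + 2×10×2.9/2) = √61.49 ≈ 7.84 m/s.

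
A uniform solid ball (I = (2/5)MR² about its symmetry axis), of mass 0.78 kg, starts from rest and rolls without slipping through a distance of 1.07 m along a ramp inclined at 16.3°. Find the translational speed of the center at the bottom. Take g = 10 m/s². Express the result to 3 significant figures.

v ≈ 2.07 m/s

With I = (2/5)MR², the ratio k = I/(MR²) is 0.4.
Since it rolls without slipping, ω = v/R and KE = ½Mv² + ½Iω² = ½(1+k)Mv² = (7/10)Mv².
The vertical drop is h = L sinθ = 1.07 × sin16.3° = 0.3003 m.
Energy conservation: Mgh = (7/10)Mv², so v = √(2gh/(1+k)) = √(2 × 10 × 0.3003 / 1.4) ≈ 2.07 m/s.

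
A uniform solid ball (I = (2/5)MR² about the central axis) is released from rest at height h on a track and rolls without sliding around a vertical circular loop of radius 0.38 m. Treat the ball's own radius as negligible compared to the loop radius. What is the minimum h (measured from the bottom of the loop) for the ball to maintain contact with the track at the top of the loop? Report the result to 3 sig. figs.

h_min ≈ 1.03 m

For this body I = (2/5)MR², i.e. k = I/(MR²) = 0.4.
At the top, contact is just lost when gravity alone supplies the centripetal force: Mg = Mv_top²/r, i.e. v_top² = gr.
With ω = v/R, the kinetic energy at speed v is ½(1+k)Mv² = (7/10)Mv².
Energy conservation from release (height h) to the top (height 2r): Mgh = Mg(2r) + (7/10)M·gr.
Thus h_min = 2r + (1+k)r/2 = r(2 + 1.4/2) = 0.38 × 2.7 ≈ 1.03 m.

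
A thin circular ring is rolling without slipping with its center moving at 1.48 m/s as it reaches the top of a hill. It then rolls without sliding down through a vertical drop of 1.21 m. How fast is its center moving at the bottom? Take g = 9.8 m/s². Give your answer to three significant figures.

With I = MR², the ratio k = I/(MR²) is 1.
The rolling condition ω = v/R makes the rotational term ½I(v/R)² = ½kMv², so KE_total = ½(1+k)Mv² = Mv².
Conserving energy between top and bottom: Mv² = Mv₀² + Mgh, hence v² = v₀² + 2gh/(1+k).
v = √(1.48² + 2×9.8×1.21/2) = √14.05 ≈ 3.75 m/s.

v ≈ 3.75 m/s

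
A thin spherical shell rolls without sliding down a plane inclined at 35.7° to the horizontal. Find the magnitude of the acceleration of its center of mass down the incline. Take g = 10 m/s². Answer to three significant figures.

The moment of inertia is (2/3)MR², giving k ≡ I/(MR²) = 2/3.
Along the incline Mg sinθ − f = Ma, and torque about the center fR = Iα = kMR²(a/R) gives f = kMa.
Eliminating f: Mg sinθ = (1+k)Ma, so a = g sinθ/(1+k) = 10 × sin35.7° / 1.667 ≈ 3.50 m/s².

a ≈ 3.50 m/s²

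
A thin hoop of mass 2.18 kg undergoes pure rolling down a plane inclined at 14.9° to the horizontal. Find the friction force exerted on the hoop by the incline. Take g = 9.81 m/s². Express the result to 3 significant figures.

Here I = MR², so the shape factor k = I/(MR²) = 1.
Along the incline Mg sinθ − f = Ma, and torque about the center fR = Iα = kMR²(a/R) gives f = kMa.
Combining, a = g sinθ/(1+k) and f = kMa = kMg sinθ/(1+k).
f = 1 × 2.18 × 9.81 × sin14.9° / 2 ≈ 2.75 N.

f ≈ 2.75 N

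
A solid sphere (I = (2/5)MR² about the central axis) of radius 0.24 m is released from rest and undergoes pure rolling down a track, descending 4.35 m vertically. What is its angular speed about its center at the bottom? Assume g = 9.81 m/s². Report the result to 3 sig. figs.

ω ≈ 32.5 rad/s

The moment of inertia is (2/5)MR², giving k ≡ I/(MR²) = 0.4.
Pure rolling means v = ωR; then KE = ½Mv² + ½I(v/R)² = ½(1+k)Mv² = (7/10)Mv².
Energy conservation Mgh = ½(1+k)Mv² gives v = √(2gh/(1+k)) = √(2 × 9.81 × 4.35 / 1.4) = 7.808 m/s.
The angular speed follows from ω = v/R = 7.808/0.24 ≈ 32.5 rad/s.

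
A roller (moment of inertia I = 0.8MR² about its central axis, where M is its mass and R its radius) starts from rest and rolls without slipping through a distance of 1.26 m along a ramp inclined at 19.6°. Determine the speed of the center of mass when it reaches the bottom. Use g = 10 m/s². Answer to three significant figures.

For this body I = 0.8MR², i.e. k = I/(MR²) = 0.8.
Rolling without slipping gives ω = v/R, so the total kinetic energy is ½Mv² + ½Iω² = ½(1+k)Mv² = (9/10)Mv².
The vertical drop is h = L sinθ = 1.26 × sin19.6° = 0.4227 m.
Setting Mgh = (9/10)Mv² gives v = √(2gh/(1+k)) = √(2·10·0.4227/1.8) ≈ 2.17 m/s.

v ≈ 2.17 m/s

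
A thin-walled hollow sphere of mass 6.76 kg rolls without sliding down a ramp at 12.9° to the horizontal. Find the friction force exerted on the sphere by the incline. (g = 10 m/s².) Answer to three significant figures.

Here I = (2/3)MR², so the shape factor k = I/(MR²) = 2/3.
Along the incline Mg sinθ − f = Ma, and torque about the center fR = Iα = kMR²(a/R) gives f = kMa.
Combining, a = g sinθ/(1+k) and f = kMa = kMg sinθ/(1+k).
f = (2/3) × 6.76 × 10 × sin12.9° / 1.667 ≈ 6.04 N.

f ≈ 6.04 N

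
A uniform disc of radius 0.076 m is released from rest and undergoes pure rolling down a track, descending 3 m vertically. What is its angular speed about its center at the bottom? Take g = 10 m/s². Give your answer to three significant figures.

ω ≈ 83.2 rad/s

With I = (1/2)MR², the ratio k = I/(MR²) is 0.5.
Since it rolls without slipping, ω = v/R and KE = ½Mv² + ½Iω² = ½(1+k)Mv² = (3/4)Mv².
Energy conservation Mgh = ½(1+k)Mv² gives v = √(2gh/(1+k)) = √(2 × 10 × 3 / 1.5) = 6.325 m/s.
The angular speed follows from ω = v/R = 6.325/0.076 ≈ 83.2 rad/s.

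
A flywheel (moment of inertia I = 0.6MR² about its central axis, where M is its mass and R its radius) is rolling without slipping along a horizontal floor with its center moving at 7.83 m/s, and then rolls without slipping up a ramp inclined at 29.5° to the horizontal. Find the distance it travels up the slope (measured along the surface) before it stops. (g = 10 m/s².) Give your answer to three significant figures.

d ≈ 9.96 m

For this body I = 0.6MR², i.e. k = I/(MR²) = 0.6.
The rolling condition ω = v/R makes the rotational term ½I(v/R)² = ½kMv², so KE_total = ½(1+k)Mv² = (4/5)Mv².
Setting this equal to Mgh gives the vertical rise h = (1+k)v₀²/(2g) = 1.6×7.83²/(2×10) = 4.905 m.
Along the incline, d = h/sinθ = 4.905/sin29.5° ≈ 9.96 m.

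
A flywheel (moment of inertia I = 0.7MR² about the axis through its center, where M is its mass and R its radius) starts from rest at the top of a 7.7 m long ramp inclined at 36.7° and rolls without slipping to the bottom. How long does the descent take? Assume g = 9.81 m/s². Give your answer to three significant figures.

With I = 0.7MR², the ratio k = I/(MR²) is 0.7.
Along the incline Mg sinθ − f = Ma, and torque about the center fR = Iα = kMR²(a/R) gives f = kMa.
Hence a = g sinθ/(1+k) = 9.81×sin36.7°/1.7 = 3.449 m/s².
Starting from rest, L = ½at², so t = √(2L/a) = √(2×7.7/3.449) ≈ 2.11 s.

t ≈ 2.11 s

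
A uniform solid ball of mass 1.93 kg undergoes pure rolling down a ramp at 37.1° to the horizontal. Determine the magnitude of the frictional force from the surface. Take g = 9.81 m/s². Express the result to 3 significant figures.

The moment of inertia is (2/5)MR², giving k ≡ I/(MR²) = 0.4.
Along the incline Mg sinθ − f = Ma, and torque about the center fR = Iα = kMR²(a/R) gives f = kMa.
Combining, a = g sinθ/(1+k) and f = kMa = kMg sinθ/(1+k).
f = 0.4 × 1.93 × 9.81 × sin37.1° / 1.4 ≈ 3.26 N.

f ≈ 3.26 N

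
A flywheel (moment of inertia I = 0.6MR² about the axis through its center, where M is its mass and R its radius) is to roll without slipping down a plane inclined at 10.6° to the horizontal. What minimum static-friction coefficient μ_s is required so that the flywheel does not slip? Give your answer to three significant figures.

The moment of inertia is 0.6MR², giving k ≡ I/(MR²) = 0.6.
Translational: Mg sinθ − f = Ma. Rotational about the CM: fR = Iα = kMRa, so f = kMa.
These give a = g sinθ/(1+k) and the required friction f = kMg sinθ/(1+k).
With N = Mg cosθ, the no-slip condition f ≤ μN gives μ_min = f/N = k tanθ/(1+k).
μ_min = 0.6 × tan10.6° / 1.6 ≈ 0.0702.

μ_min ≈ 0.0702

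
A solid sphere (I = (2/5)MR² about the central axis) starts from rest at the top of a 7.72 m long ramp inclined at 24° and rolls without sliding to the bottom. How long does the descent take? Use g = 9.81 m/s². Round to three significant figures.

The moment of inertia is (2/5)MR², giving k ≡ I/(MR²) = 0.4.
Along the incline Mg sinθ − f = Ma, and torque about the center fR = Iα = kMR²(a/R) gives f = kMa.
Hence a = g sinθ/(1+k) = 9.81×sin24°/1.4 = 2.85 m/s².
With constant a from rest, t = √(2L/a) = √(2·7.72/2.85) ≈ 2.33 s.

t ≈ 2.33 s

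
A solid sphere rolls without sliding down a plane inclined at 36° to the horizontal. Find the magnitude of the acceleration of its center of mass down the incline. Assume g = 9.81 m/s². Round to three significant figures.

The moment of inertia is (2/5)MR², giving k ≡ I/(MR²) = 0.4.
Translational: Mg sinθ − f = Ma. Rotational about the CM: fR = Iα = kMRa, so f = kMa.
Eliminating f: Mg sinθ = (1+k)Ma, so a = g sinθ/(1+k) = 9.81 × sin36° / 1.4 ≈ 4.12 m/s².

a ≈ 4.12 m/s²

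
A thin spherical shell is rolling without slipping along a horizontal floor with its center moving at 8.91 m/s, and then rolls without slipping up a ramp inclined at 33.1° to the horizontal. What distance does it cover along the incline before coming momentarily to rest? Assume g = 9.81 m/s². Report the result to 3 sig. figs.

d ≈ 12.3 m

The moment of inertia is (2/3)MR², giving k ≡ I/(MR²) = 2/3.
Rolling without slipping gives ω = v/R, so the total kinetic energy is ½Mv² + ½Iω² = ½(1+k)Mv² = (5/6)Mv².
Setting this equal to Mgh gives the vertical rise h = (1+k)v₀²/(2g) = 1.667×8.91²/(2×9.81) = 6.744 m.
The distance along the slope is d = h/sinθ = 6.744/sin33.1° ≈ 12.3 m.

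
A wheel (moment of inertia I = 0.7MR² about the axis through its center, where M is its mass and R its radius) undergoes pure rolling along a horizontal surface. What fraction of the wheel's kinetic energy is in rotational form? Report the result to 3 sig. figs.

The moment of inertia is 0.7MR², giving k ≡ I/(MR²) = 0.7.
Since ω = v/R, the translational part is ½Mv² and the rotational part is ½I(v/R)² = ½kMv²; the total is ½(1+k)Mv².
The rotational fraction is therefore k/(1+k) = 0.7/1.7 ≈ 0.412.

fraction ≈ 0.412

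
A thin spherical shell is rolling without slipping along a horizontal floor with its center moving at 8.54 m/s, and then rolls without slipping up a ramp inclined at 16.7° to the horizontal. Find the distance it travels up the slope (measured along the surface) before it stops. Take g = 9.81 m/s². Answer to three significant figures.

d ≈ 21.6 m

Here I = (2/3)MR², so the shape factor k = I/(MR²) = 2/3.
Since it rolls without slipping, ω = v/R and KE = ½Mv² + ½Iω² = ½(1+k)Mv² = (5/6)Mv².
Setting this equal to Mgh gives the vertical rise h = (1+k)v₀²/(2g) = 1.667×8.54²/(2×9.81) = 6.195 m.
The distance along the slope is d = h/sinθ = 6.195/sin16.7° ≈ 21.6 m.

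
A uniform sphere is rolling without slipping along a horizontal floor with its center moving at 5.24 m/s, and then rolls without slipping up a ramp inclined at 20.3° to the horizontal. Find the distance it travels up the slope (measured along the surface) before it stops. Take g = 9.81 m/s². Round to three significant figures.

With I = (2/5)MR², the ratio k = I/(MR²) is 0.4.
Rolling without slipping gives ω = v/R, so the total kinetic energy is ½Mv² + ½Iω² = ½(1+k)Mv² = (7/10)Mv².
Setting this equal to Mgh gives the vertical rise h = (1+k)v₀²/(2g) = 1.4×5.24²/(2×9.81) = 1.959 m.
The distance along the slope is d = h/sinθ = 1.959/sin20.3° ≈ 5.65 m.

d ≈ 5.65 m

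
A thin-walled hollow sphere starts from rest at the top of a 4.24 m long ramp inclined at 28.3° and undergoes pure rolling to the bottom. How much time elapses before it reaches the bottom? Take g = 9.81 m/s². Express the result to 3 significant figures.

t ≈ 1.74 s

The moment of inertia is (2/3)MR², giving k ≡ I/(MR²) = 2/3.
Translational: Mg sinθ − f = Ma. Rotational about the CM: fR = Iα = kMRa, so f = kMa.
Hence a = g sinθ/(1+k) = 9.81×sin28.3°/1.667 = 2.79 m/s².
Starting from rest, L = ½at², so t = √(2L/a) = √(2×4.24/2.79) ≈ 1.74 s.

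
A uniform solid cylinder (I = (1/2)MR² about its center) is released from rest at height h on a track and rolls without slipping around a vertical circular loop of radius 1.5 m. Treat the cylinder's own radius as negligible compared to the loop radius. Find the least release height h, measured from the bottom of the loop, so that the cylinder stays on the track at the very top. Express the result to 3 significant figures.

The moment of inertia is (1/2)MR², giving k ≡ I/(MR²) = 0.5.
At the top of the loop, the minimum-contact condition is Mg = Mv_top²/r, so v_top² = gr.
With ω = v/R, the kinetic energy at speed v is ½(1+k)Mv² = (3/4)Mv².
Energy conservation from release (height h) to the top (height 2r): Mgh = Mg(2r) + (3/4)M·gr.
Thus h_min = 2r + (1+k)r/2 = r(2 + 1.5/2) = 1.5 × 2.75 ≈ 4.13 m.

h_min ≈ 4.13 m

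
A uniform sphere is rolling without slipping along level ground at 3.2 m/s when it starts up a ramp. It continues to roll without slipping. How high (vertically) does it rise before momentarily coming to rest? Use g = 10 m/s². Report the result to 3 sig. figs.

For this body I = (2/5)MR², i.e. k = I/(MR²) = 0.4.
Rolling without slipping gives ω = v/R, so the total kinetic energy is ½Mv² + ½Iω² = ½(1+k)Mv² = (7/10)Mv².
All of this converts to potential energy at the highest point: (7/10)Mv₀² = Mgh.
Thus h = (1+k)v₀²/(2g) = 1.4 × 3.2² / (2 × 10) ≈ 0.717 m.

h ≈ 0.717 m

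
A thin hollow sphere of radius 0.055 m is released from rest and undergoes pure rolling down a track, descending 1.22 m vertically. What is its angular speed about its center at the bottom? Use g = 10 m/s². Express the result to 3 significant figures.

ω ≈ 69.6 rad/s

For this body I = (2/3)MR², i.e. k = I/(MR²) = 2/3.
The rolling condition ω = v/R makes the rotational term ½I(v/R)² = ½kMv², so KE_total = ½(1+k)Mv² = (5/6)Mv².
Energy conservation Mgh = ½(1+k)Mv² gives v = √(2gh/(1+k)) = √(2 × 10 × 1.22 / 1.667) = 3.826 m/s.
The angular speed follows from ω = v/R = 3.826/0.055 ≈ 69.6 rad/s.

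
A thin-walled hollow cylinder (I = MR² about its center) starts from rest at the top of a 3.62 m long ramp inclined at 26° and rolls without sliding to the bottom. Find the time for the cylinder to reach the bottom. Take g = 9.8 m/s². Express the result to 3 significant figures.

With I = MR², the ratio k = I/(MR²) is 1.
Newton's second law down the slope: Mg sinθ − f = Ma. The torque equation fR = Iα (with α = a/R) gives f = kMa.
Hence a = g sinθ/(1+k) = 9.8×sin26°/2 = 2.148 m/s².
With constant a from rest, t = √(2L/a) = √(2·3.62/2.148) ≈ 1.84 s.

t ≈ 1.84 s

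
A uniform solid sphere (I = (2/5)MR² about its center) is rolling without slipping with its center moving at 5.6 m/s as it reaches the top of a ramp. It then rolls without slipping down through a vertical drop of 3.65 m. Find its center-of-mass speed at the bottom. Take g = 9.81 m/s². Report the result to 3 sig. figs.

v ≈ 9.08 m/s

For this body I = (2/5)MR², i.e. k = I/(MR²) = 0.4.
Rolling without slipping gives ω = v/R, so the total kinetic energy is ½Mv² + ½Iω² = ½(1+k)Mv² = (7/10)Mv².
Energy conservation: (7/10)Mv₀² + Mgh = (7/10)Mv², so v² = v₀² + 2gh/(1+k).
v = √(5.6² + 2×9.81×3.65/1.4) = √82.51 ≈ 9.08 m/s.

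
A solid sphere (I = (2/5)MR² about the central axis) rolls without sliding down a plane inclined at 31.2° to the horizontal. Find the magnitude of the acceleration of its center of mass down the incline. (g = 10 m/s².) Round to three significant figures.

a ≈ 3.70 m/s²

Here I = (2/5)MR², so the shape factor k = I/(MR²) = 0.4.
Translational: Mg sinθ − f = Ma. Rotational about the CM: fR = Iα = kMRa, so f = kMa.
Eliminating f: Mg sinθ = (1+k)Ma, so a = g sinθ/(1+k) = 10 × sin31.2° / 1.4 ≈ 3.70 m/s².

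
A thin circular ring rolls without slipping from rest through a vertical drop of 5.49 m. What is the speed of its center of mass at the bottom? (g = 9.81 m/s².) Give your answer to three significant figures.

v ≈ 7.34 m/s

For this body I = MR², i.e. k = I/(MR²) = 1.
Since it rolls without slipping, ω = v/R and KE = ½Mv² + ½Iω² = ½(1+k)Mv² = Mv².
Energy conservation: Mgh = Mv², so v = √(2gh/(1+k)) = √(2 × 9.81 × 5.49 / 2) ≈ 7.34 m/s.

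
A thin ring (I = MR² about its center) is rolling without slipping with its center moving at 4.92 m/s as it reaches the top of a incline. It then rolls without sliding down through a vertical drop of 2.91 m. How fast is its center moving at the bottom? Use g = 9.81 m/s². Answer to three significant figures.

The moment of inertia is MR², giving k ≡ I/(MR²) = 1.
Since it rolls without slipping, ω = v/R and KE = ½Mv² + ½Iω² = ½(1+k)Mv² = Mv².
Energy conservation: Mv₀² + Mgh = Mv², so v² = v₀² + 2gh/(1+k).
v = √(4.92² + 2×9.81×2.91/2) = √52.75 ≈ 7.26 m/s.

v ≈ 7.26 m/s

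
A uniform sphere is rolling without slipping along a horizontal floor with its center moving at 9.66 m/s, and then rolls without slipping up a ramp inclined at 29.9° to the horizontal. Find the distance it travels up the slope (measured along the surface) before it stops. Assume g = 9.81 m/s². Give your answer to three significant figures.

d ≈ 13.4 m

For this body I = (2/5)MR², i.e. k = I/(MR²) = 0.4.
Since it rolls without slipping, ω = v/R and KE = ½Mv² + ½Iω² = ½(1+k)Mv² = (7/10)Mv².
Setting this equal to Mgh gives the vertical rise h = (1+k)v₀²/(2g) = 1.4×9.66²/(2×9.81) = 6.659 m.
The distance along the slope is d = h/sinθ = 6.659/sin29.9° ≈ 13.4 m.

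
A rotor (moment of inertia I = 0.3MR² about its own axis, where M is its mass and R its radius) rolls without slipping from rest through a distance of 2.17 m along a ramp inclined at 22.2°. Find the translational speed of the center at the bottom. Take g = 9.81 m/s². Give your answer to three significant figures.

Here I = 0.3MR², so the shape factor k = I/(MR²) = 0.3.
The rolling condition ω = v/R makes the rotational term ½I(v/R)² = ½kMv², so KE_total = ½(1+k)Mv² = (13/20)Mv².
The vertical drop is h = L sinθ = 2.17 × sin22.2° = 0.8199 m.
Energy conservation: Mgh = (13/20)Mv², so v = √(2gh/(1+k)) = √(2 × 9.81 × 0.8199 / 1.3) ≈ 3.52 m/s.

v ≈ 3.52 m/s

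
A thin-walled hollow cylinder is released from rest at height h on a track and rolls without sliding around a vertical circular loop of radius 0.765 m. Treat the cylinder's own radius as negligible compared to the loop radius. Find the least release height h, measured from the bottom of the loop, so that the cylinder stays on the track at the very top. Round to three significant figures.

h_min ≈ 2.30 m

Here I = MR², so the shape factor k = I/(MR²) = 1.
At the top of the loop, the minimum-contact condition is Mg = Mv_top²/r, so v_top² = gr.
With ω = v/R, the kinetic energy at speed v is ½(1+k)Mv² = Mv².
Energy conservation from release (height h) to the top (height 2r): Mgh = Mg(2r) + M·gr.
Thus h_min = 2r + (1+k)r/2 = r(2 + 2/2) = 0.765 × 3 ≈ 2.30 m.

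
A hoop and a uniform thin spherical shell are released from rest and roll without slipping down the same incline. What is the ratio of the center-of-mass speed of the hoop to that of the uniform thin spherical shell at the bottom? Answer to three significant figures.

v_ratio ≈ 0.913

Each satisfies Mgh = ½(1+k)Mv² with k = I/(MR²), so v ∝ 1/√(1+k).
For the hoop k = 1; for the uniform thin spherical shell k = 2/3.
v₁/v₂ = √((1+k₂)/(1+k₁)) = √(1.667/2) ≈ 0.913.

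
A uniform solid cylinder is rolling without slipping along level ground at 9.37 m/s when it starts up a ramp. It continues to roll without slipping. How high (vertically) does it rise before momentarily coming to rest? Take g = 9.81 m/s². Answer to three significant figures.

h ≈ 6.71 m

With I = (1/2)MR², the ratio k = I/(MR²) is 0.5.
Pure rolling means v = ωR; then KE = ½Mv² + ½I(v/R)² = ½(1+k)Mv² = (3/4)Mv².
At the top the kinetic energy is zero, so (3/4)Mv₀² = Mgh.
Thus h = (1+k)v₀²/(2g) = 1.5 × 9.37² / (2 × 9.81) ≈ 6.71 m.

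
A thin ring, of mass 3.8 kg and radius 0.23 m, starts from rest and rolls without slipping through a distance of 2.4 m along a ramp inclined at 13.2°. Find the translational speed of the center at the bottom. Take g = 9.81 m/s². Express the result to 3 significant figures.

v ≈ 2.32 m/s

Here I = MR², so the shape factor k = I/(MR²) = 1.
Rolling without slipping gives ω = v/R, so the total kinetic energy is ½Mv² + ½Iω² = ½(1+k)Mv² = Mv².
The vertical drop is h = L sinθ = 2.4 × sin13.2° = 0.548 m.
Energy conservation: Mgh = Mv², so v = √(2gh/(1+k)) = √(2 × 9.81 × 0.548 / 2) ≈ 2.32 m/s.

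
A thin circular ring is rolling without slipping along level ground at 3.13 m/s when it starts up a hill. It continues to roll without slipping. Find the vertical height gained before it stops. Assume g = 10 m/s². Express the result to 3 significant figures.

With I = MR², the ratio k = I/(MR²) is 1.
Since it rolls without slipping, ω = v/R and KE = ½Mv² + ½Iω² = ½(1+k)Mv² = Mv².
All of this converts to potential energy at the highest point: Mv₀² = Mgh.
Thus h = (1+k)v₀²/(2g) = 2 × 3.13² / (2 × 10) ≈ 0.980 m.

h ≈ 0.980 m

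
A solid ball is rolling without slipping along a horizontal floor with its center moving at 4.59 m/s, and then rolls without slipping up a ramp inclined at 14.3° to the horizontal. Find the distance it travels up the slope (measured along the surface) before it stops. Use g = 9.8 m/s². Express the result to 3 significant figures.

d ≈ 6.09 m

For this body I = (2/5)MR², i.e. k = I/(MR²) = 0.4.
Pure rolling means v = ωR; then KE = ½Mv² + ½I(v/R)² = ½(1+k)Mv² = (7/10)Mv².
Setting this equal to Mgh gives the vertical rise h = (1+k)v₀²/(2g) = 1.4×4.59²/(2×9.8) = 1.505 m.
Along the incline, d = h/sinθ = 1.505/sin14.3° ≈ 6.09 m.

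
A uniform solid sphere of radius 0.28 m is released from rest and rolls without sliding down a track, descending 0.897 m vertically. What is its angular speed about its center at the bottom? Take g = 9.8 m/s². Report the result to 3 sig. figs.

ω ≈ 12.7 rad/s

The moment of inertia is (2/5)MR², giving k ≡ I/(MR²) = 0.4.
The rolling condition ω = v/R makes the rotational term ½I(v/R)² = ½kMv², so KE_total = ½(1+k)Mv² = (7/10)Mv².
Energy conservation Mgh = ½(1+k)Mv² gives v = √(2gh/(1+k)) = √(2 × 9.8 × 0.897 / 1.4) = 3.544 m/s.
Then ω = v/R = 3.544 / 0.28 ≈ 12.7 rad/s.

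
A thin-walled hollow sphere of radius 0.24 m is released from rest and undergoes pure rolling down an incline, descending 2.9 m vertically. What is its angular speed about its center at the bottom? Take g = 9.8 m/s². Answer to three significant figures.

The moment of inertia is (2/3)MR², giving k ≡ I/(MR²) = 2/3.
Pure rolling means v = ωR; then KE = ½Mv² + ½I(v/R)² = ½(1+k)Mv² = (5/6)Mv².
Energy conservation Mgh = ½(1+k)Mv² gives v = √(2gh/(1+k)) = √(2 × 9.8 × 2.9 / 1.667) = 5.84 m/s.
Then ω = v/R = 5.84 / 0.24 ≈ 24.3 rad/s.

ω ≈ 24.3 rad/s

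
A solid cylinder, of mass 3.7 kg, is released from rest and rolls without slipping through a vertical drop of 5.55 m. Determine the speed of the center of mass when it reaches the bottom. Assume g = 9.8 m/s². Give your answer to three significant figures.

v ≈ 8.52 m/s

Here I = (1/2)MR², so the shape factor k = I/(MR²) = 0.5.
Since it rolls without slipping, ω = v/R and KE = ½Mv² + ½Iω² = ½(1+k)Mv² = (3/4)Mv².
Energy conservation: Mgh = (3/4)Mv², so v = √(2gh/(1+k)) = √(2 × 9.8 × 5.55 / 1.5) ≈ 8.52 m/s.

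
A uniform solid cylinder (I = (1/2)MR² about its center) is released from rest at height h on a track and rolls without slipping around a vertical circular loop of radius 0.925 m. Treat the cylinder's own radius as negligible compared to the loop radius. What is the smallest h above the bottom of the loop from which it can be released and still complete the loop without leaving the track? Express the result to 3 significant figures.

h_min ≈ 2.54 m

For this body I = (1/2)MR², i.e. k = I/(MR²) = 0.5.
At the top of the loop, the minimum-contact condition is Mg = Mv_top²/r, so v_top² = gr.
With ω = v/R, the kinetic energy at speed v is ½(1+k)Mv² = (3/4)Mv².
Energy conservation from release (height h) to the top (height 2r): Mgh = Mg(2r) + (3/4)M·gr.
Thus h_min = 2r + (1+k)r/2 = r(2 + 1.5/2) = 0.925 × 2.75 ≈ 2.54 m.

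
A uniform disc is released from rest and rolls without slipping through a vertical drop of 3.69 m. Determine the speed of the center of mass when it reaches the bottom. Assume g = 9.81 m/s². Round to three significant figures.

For this body I = (1/2)MR², i.e. k = I/(MR²) = 0.5.
Rolling without slipping gives ω = v/R, so the total kinetic energy is ½Mv² + ½Iω² = ½(1+k)Mv² = (3/4)Mv².
Energy conservation: Mgh = (3/4)Mv², so v = √(2gh/(1+k)) = √(2 × 9.81 × 3.69 / 1.5) ≈ 6.95 m/s.

v ≈ 6.95 m/s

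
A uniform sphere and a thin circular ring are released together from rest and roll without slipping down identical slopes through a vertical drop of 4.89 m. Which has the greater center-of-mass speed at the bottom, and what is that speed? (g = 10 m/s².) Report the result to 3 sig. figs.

For rolling without slipping, Mgh = ½(1+k)Mv² where k = I/(MR²), so v = √(2gh/(1+k)).
Uniform sphere: k = 0.4, giving v = √(2×10×4.89/1.4) = 8.358 m/s.
Thin circular ring: k = 1, giving v = √(2×10×4.89/2) = 6.993 m/s.
The smaller k wins: the uniform sphere, at ≈ 8.36 m/s.

the uniform sphere, at v ≈ 8.36 m/s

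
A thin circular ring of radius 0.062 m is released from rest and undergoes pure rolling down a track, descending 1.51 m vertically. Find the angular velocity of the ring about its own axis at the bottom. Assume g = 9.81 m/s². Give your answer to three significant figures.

With I = MR², the ratio k = I/(MR²) is 1.
Since it rolls without slipping, ω = v/R and KE = ½Mv² + ½Iω² = ½(1+k)Mv² = Mv².
Energy conservation Mgh = ½(1+k)Mv² gives v = √(2gh/(1+k)) = √(2 × 9.81 × 1.51 / 2) = 3.849 m/s.
The angular speed follows from ω = v/R = 3.849/0.062 ≈ 62.1 rad/s.

ω ≈ 62.1 rad/s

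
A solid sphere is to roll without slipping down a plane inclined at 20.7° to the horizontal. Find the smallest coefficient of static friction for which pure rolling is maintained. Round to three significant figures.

μ_min ≈ 0.108

With I = (2/5)MR², the ratio k = I/(MR²) is 0.4.
Translational: Mg sinθ − f = Ma. Rotational about the CM: fR = Iα = kMRa, so f = kMa.
These give a = g sinθ/(1+k) and the required friction f = kMg sinθ/(1+k).
With N = Mg cosθ, the no-slip condition f ≤ μN gives μ_min = f/N = k tanθ/(1+k).
μ_min = 0.4 × tan20.7° / 1.4 ≈ 0.108.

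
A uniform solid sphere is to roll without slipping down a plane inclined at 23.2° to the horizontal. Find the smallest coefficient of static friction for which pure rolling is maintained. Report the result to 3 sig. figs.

For this body I = (2/5)MR², i.e. k = I/(MR²) = 0.4.
Newton's second law down the slope: Mg sinθ − f = Ma. The torque equation fR = Iα (with α = a/R) gives f = kMa.
These give a = g sinθ/(1+k) and the required friction f = kMg sinθ/(1+k).
The normal force is N = Mg cosθ, so μ_min = f/N = k tanθ/(1+k).
μ_min = 0.4 × tan23.2° / 1.4 ≈ 0.122.

μ_min ≈ 0.122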